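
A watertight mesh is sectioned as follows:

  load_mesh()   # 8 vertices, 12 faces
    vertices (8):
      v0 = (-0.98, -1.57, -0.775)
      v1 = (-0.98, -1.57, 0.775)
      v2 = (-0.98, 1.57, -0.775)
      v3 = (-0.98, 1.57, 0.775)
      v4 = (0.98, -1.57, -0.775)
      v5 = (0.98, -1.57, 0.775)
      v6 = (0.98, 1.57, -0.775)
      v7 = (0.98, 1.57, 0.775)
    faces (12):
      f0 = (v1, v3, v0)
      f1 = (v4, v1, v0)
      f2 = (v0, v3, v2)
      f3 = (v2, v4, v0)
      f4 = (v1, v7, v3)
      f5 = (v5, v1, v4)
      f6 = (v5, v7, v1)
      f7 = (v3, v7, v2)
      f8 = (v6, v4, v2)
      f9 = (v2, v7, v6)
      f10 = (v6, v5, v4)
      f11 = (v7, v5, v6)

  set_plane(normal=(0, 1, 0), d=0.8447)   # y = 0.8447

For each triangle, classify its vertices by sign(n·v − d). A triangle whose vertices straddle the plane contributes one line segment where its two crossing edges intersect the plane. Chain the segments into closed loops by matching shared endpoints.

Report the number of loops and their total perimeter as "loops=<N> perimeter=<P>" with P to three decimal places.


loops=1 perimeter=7.020

Straddling triangles (8 of 12):
  (v1,v3,v0) [-+-] → (-0.98, 0.8447, 0.775)–(-0.98, 0.8447, 0.41697)  len=0.3580
  (v0,v3,v2) [-++] → (-0.98, 0.8447, 0.41697)–(-0.98, 0.8447, -0.775)  len=1.1920
  (v2,v4,v0) [+--] → (-0.527265, 0.8447, -0.775)–(-0.98, 0.8447, -0.775)  len=0.4527
  (v1,v7,v3) [-++] → (0.527265, 0.8447, 0.775)–(-0.98, 0.8447, 0.775)  len=1.5073
  (v5,v7,v1) [-+-] → (0.98, 0.8447, 0.775)–(0.527265, 0.8447, 0.775)  len=0.4527
  (v6,v4,v2) [+-+] → (0.98, 0.8447, -0.775)–(-0.527265, 0.8447, -0.775)  len=1.5073
  (v6,v5,v4) [+--] → (0.98, 0.8447, -0.41697)–(0.98, 0.8447, -0.775)  len=0.3580
  (v7,v5,v6) [+-+] → (0.98, 0.8447, 0.775)–(0.98, 0.8447, -0.41697)  len=1.1920

Chained into 1 loop(s):
  loop 1: 8 segments, perimeter = 7.0200
Total perimeter = 7.020


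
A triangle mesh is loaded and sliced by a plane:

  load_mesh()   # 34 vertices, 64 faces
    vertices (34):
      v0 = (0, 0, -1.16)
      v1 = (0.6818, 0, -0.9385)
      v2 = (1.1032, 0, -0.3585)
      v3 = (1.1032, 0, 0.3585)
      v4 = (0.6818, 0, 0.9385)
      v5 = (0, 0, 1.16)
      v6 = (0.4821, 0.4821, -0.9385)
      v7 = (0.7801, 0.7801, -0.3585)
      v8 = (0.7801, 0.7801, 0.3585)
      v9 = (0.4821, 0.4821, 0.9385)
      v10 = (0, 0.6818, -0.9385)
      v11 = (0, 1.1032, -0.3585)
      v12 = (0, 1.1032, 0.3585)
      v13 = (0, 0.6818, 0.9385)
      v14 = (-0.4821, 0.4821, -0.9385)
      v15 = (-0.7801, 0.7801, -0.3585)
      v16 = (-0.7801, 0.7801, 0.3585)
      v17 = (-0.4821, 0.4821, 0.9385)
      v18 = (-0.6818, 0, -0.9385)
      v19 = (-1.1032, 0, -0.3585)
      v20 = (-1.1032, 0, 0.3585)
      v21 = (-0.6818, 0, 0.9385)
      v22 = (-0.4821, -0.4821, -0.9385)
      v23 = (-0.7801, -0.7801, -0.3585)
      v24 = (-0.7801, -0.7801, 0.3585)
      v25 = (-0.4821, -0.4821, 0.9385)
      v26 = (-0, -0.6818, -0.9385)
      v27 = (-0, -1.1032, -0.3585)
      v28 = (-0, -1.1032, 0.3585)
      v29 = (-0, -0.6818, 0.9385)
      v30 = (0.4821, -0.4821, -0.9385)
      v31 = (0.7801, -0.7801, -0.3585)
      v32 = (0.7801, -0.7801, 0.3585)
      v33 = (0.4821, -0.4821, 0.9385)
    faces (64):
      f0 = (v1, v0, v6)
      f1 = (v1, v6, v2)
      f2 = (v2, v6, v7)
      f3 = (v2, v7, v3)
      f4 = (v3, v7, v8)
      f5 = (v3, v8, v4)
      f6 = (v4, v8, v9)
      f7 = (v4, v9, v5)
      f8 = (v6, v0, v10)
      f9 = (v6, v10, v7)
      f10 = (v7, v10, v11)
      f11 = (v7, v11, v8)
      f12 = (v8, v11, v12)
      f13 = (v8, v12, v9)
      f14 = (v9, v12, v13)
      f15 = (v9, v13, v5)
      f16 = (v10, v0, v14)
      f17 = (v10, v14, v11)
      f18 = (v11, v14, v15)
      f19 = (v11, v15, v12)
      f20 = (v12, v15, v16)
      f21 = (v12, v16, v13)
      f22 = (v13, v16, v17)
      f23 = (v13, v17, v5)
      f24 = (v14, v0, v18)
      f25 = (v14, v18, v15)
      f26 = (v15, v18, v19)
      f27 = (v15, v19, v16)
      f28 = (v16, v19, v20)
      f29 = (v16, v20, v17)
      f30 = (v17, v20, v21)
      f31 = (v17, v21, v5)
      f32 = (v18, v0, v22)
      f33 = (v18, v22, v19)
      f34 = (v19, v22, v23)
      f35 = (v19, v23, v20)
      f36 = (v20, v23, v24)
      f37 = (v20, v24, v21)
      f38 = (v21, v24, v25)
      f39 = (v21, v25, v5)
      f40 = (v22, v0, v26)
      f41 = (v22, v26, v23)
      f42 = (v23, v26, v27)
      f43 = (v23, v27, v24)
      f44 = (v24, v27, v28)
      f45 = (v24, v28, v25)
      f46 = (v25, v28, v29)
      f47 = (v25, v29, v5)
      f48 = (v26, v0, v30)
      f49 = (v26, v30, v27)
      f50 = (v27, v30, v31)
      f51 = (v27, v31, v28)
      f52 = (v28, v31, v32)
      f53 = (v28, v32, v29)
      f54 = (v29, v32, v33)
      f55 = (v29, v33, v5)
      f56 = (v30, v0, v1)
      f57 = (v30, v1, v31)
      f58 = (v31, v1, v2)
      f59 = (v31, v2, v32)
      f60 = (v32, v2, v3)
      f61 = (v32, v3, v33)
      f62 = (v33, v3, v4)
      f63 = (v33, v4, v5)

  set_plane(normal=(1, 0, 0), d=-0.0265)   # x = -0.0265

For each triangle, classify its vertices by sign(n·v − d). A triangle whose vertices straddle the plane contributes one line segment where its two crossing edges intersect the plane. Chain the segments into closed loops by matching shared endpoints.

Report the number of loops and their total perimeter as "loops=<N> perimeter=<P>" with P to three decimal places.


loops=1 perimeter=7.119

Straddling triangles (20 of 64):
  (v10,v0,v14) [++-] → (-0.0265, 0.0265, -1.14782)–(-0.0265, 0.670823, -0.9385)  len=0.6775
  (v10,v14,v11) [+-+] → (-0.0265, 0.670823, -0.9385)–(-0.0265, 1.06906, -0.390381)  len=0.6775
  (v11,v14,v15) [+--] → (-0.0265, 1.06906, -0.390381)–(-0.0265, 1.09222, -0.3585)  len=0.0394
  (v11,v15,v12) [+-+] → (-0.0265, 1.09222, -0.3585)–(-0.0265, 1.09222, 0.334144)  len=0.6926
  (v12,v15,v16) [+--] → (-0.0265, 1.09222, 0.334144)–(-0.0265, 1.09222, 0.3585)  len=0.0244
  (v12,v16,v13) [+-+] → (-0.0265, 1.09222, 0.3585)–(-0.0265, 0.685139, 0.918797)  len=0.6926
  (v13,v16,v17) [+--] → (-0.0265, 0.685139, 0.918797)–(-0.0265, 0.670823, 0.9385)  len=0.0244
  (v13,v17,v5) [+-+] → (-0.0265, 0.670823, 0.9385)–(-0.0265, 0.0265, 1.14782)  len=0.6775
  (v14,v0,v18) [-+-] → (-0.0265, 0.0265, -1.14782)–(-0.0265, 0, -1.15139)  len=0.0267
  (v17,v21,v5) [--+] → (-0.0265, 0, 1.15139)–(-0.0265, 0.0265, 1.14782)  len=0.0267
  (v18,v0,v22) [-+-] → (-0.0265, 0, -1.15139)–(-0.0265, -0.0265, -1.14782)  len=0.0267
  (v21,v25,v5) [--+] → (-0.0265, -0.0265, 1.14782)–(-0.0265, 0, 1.15139)  len=0.0267
  (v22,v0,v26) [-++] → (-0.0265, -0.0265, -1.14782)–(-0.0265, -0.670823, -0.9385)  len=0.6775
  (v22,v26,v23) [-+-] → (-0.0265, -0.670823, -0.9385)–(-0.0265, -0.685139, -0.918797)  len=0.0244
  (v23,v26,v27) [-++] → (-0.0265, -0.685139, -0.918797)–(-0.0265, -1.09222, -0.3585)  len=0.6926
  (v23,v27,v24) [-+-] → (-0.0265, -1.09222, -0.3585)–(-0.0265, -1.09222, -0.334144)  len=0.0244
  (v24,v27,v28) [-++] → (-0.0265, -1.09222, -0.334144)–(-0.0265, -1.09222, 0.3585)  len=0.6926
  (v24,v28,v25) [-+-] → (-0.0265, -1.09222, 0.3585)–(-0.0265, -1.06906, 0.390381)  len=0.0394
  (v25,v28,v29) [-++] → (-0.0265, -1.06906, 0.390381)–(-0.0265, -0.670823, 0.9385)  len=0.6775
  (v25,v29,v5) [-++] → (-0.0265, -0.670823, 0.9385)–(-0.0265, -0.0265, 1.14782)  len=0.6775

Chained into 1 loop(s):
  loop 1: 20 segments, perimeter = 7.1185
Total perimeter = 7.119


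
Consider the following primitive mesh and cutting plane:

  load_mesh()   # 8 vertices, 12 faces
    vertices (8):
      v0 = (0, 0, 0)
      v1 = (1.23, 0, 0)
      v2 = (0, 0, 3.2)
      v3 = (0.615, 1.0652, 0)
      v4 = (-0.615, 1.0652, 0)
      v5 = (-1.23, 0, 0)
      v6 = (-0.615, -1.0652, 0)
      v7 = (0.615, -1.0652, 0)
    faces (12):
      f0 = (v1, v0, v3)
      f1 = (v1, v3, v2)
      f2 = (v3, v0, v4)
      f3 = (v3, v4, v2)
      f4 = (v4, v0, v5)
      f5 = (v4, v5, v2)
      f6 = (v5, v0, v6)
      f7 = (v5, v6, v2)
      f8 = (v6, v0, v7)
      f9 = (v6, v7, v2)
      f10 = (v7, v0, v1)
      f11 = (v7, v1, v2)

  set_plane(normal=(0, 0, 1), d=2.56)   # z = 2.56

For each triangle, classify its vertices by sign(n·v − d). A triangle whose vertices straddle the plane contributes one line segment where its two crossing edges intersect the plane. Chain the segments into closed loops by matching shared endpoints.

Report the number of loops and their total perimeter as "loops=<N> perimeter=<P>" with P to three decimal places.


Straddling triangles (6 of 12):
  (v1,v3,v2) [--+] → (0.123, 0.21304, 2.56)–(0.246, 0, 2.56)  len=0.2460
  (v3,v4,v2) [--+] → (-0.123, 0.21304, 2.56)–(0.123, 0.21304, 2.56)  len=0.2460
  (v4,v5,v2) [--+] → (-0.246, 0, 2.56)–(-0.123, 0.21304, 2.56)  len=0.2460
  (v5,v6,v2) [--+] → (-0.123, -0.21304, 2.56)–(-0.246, 0, 2.56)  len=0.2460
  (v6,v7,v2) [--+] → (0.123, -0.21304, 2.56)–(-0.123, -0.21304, 2.56)  len=0.2460
  (v7,v1,v2) [--+] → (0.246, 0, 2.56)–(0.123, -0.21304, 2.56)  len=0.2460

Chained into 1 loop(s):
  loop 1: 6 segments, perimeter = 1.4760
Total perimeter = 1.476

loops=1 perimeter=1.476


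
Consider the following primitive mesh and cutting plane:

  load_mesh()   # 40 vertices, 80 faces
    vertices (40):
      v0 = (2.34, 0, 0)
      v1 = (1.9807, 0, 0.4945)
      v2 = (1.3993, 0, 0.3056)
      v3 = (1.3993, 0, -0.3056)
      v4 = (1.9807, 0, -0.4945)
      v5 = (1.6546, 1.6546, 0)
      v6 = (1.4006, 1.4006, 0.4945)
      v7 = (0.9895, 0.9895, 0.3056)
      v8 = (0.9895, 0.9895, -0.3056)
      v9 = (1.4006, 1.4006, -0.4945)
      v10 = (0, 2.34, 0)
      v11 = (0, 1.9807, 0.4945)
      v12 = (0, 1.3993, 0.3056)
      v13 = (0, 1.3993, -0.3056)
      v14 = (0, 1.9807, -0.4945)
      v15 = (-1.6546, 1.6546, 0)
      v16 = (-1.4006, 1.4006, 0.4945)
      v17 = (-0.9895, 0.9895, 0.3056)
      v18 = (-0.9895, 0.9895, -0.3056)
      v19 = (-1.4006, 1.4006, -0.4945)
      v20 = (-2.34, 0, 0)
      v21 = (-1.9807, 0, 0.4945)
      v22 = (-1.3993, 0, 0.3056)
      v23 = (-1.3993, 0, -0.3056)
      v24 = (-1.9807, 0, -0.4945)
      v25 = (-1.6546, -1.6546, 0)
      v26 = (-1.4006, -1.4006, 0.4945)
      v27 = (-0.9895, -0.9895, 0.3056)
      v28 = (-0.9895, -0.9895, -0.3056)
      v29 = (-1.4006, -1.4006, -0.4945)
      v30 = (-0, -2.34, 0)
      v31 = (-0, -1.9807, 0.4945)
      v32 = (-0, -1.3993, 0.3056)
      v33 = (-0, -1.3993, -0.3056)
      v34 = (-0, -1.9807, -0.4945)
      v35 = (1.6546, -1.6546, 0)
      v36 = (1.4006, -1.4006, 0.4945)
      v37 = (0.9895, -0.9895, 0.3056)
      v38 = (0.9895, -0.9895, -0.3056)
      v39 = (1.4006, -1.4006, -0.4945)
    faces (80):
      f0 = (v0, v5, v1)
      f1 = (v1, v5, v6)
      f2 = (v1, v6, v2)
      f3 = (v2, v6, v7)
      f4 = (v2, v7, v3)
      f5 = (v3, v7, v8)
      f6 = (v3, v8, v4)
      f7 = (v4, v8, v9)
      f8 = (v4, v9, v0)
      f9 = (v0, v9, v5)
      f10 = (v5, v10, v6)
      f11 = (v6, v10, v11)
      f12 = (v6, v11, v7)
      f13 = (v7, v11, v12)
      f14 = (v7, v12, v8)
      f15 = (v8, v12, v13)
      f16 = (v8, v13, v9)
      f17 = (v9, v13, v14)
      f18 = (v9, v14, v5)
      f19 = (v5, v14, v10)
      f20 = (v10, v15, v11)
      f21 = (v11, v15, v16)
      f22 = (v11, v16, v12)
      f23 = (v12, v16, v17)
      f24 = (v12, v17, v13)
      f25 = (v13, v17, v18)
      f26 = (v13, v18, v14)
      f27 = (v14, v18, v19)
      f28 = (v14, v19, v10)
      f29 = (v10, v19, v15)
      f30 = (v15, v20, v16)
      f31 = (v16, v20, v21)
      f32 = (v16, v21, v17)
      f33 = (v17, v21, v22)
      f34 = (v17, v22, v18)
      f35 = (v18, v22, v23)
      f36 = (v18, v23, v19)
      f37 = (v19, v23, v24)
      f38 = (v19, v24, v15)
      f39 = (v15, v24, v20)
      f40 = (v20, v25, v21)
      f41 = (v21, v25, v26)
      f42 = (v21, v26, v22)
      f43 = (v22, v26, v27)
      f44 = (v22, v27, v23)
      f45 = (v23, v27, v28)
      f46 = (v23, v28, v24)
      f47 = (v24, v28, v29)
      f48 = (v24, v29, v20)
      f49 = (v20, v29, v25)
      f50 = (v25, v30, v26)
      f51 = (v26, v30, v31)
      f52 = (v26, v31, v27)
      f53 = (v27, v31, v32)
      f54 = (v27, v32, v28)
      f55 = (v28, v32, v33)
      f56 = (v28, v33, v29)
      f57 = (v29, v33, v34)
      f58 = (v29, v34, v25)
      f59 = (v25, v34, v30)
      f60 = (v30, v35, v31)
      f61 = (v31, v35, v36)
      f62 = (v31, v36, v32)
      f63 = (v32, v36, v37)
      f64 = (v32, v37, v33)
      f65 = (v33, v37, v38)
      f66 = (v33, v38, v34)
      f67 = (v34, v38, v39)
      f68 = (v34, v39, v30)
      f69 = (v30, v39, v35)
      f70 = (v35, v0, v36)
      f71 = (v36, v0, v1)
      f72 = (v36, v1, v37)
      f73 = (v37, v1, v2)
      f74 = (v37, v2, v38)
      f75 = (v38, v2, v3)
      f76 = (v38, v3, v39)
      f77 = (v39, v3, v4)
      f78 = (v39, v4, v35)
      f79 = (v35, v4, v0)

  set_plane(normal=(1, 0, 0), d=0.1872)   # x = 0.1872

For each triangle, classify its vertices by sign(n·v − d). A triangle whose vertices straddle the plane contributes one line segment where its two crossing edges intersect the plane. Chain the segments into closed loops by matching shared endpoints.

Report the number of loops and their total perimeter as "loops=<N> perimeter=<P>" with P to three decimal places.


loops=2 perimeter=6.113

Straddling triangles (20 of 80):
  (v5,v10,v6) [+-+] → (0.1872, 2.26245, 0)–(0.1872, 2.21444, 0.0660934)  len=0.0817
  (v6,v10,v11) [+--] → (0.1872, 2.21444, 0.0660934)–(0.1872, 1.90317, 0.4945)  len=0.5296
  (v6,v11,v7) [+-+] → (0.1872, 1.90317, 0.4945)–(0.1872, 1.79318, 0.458763)  len=0.1156
  (v7,v11,v12) [+--] → (0.1872, 1.79318, 0.458763)–(0.1872, 1.32177, 0.3056)  len=0.4957
  (v7,v12,v8) [+-+] → (0.1872, 1.32177, 0.3056)–(0.1872, 1.32177, 0.189969)  len=0.1156
  (v8,v12,v13) [+--] → (0.1872, 1.32177, 0.189969)–(0.1872, 1.32177, -0.3056)  len=0.4956
  (v8,v13,v9) [+-+] → (0.1872, 1.32177, -0.3056)–(0.1872, 1.39947, -0.330848)  len=0.0817
  (v9,v13,v14) [+--] → (0.1872, 1.39947, -0.330848)–(0.1872, 1.90317, -0.4945)  len=0.5296
  (v9,v14,v5) [+-+] → (0.1872, 1.90317, -0.4945)–(0.1872, 1.94381, -0.438553)  len=0.0691
  (v5,v14,v10) [+--] → (0.1872, 1.94381, -0.438553)–(0.1872, 2.26245, 0)  len=0.5421
  (v30,v35,v31) [-+-] → (0.1872, -2.26245, 0)–(0.1872, -1.94381, 0.438553)  len=0.5421
  (v31,v35,v36) [-++] → (0.1872, -1.94381, 0.438553)–(0.1872, -1.90317, 0.4945)  len=0.0691
  (v31,v36,v32) [-+-] → (0.1872, -1.90317, 0.4945)–(0.1872, -1.39947, 0.330848)  len=0.5296
  (v32,v36,v37) [-++] → (0.1872, -1.39947, 0.330848)–(0.1872, -1.32177, 0.3056)  len=0.0817
  (v32,v37,v33) [-+-] → (0.1872, -1.32177, 0.3056)–(0.1872, -1.32177, -0.189969)  len=0.4956
  (v33,v37,v38) [-++] → (0.1872, -1.32177, -0.189969)–(0.1872, -1.32177, -0.3056)  len=0.1156
  (v33,v38,v34) [-+-] → (0.1872, -1.32177, -0.3056)–(0.1872, -1.79318, -0.458763)  len=0.4957
  (v34,v38,v39) [-++] → (0.1872, -1.79318, -0.458763)–(0.1872, -1.90317, -0.4945)  len=0.1156
  (v34,v39,v30) [-+-] → (0.1872, -1.90317, -0.4945)–(0.1872, -2.21444, -0.0660934)  len=0.5296
  (v30,v39,v35) [-++] → (0.1872, -2.21444, -0.0660934)–(0.1872, -2.26245, 0)  len=0.0817

Chained into 2 loop(s):
  loop 1: 10 segments, perimeter = 3.0563
  loop 2: 10 segments, perimeter = 3.0563
Total perimeter = 6.113


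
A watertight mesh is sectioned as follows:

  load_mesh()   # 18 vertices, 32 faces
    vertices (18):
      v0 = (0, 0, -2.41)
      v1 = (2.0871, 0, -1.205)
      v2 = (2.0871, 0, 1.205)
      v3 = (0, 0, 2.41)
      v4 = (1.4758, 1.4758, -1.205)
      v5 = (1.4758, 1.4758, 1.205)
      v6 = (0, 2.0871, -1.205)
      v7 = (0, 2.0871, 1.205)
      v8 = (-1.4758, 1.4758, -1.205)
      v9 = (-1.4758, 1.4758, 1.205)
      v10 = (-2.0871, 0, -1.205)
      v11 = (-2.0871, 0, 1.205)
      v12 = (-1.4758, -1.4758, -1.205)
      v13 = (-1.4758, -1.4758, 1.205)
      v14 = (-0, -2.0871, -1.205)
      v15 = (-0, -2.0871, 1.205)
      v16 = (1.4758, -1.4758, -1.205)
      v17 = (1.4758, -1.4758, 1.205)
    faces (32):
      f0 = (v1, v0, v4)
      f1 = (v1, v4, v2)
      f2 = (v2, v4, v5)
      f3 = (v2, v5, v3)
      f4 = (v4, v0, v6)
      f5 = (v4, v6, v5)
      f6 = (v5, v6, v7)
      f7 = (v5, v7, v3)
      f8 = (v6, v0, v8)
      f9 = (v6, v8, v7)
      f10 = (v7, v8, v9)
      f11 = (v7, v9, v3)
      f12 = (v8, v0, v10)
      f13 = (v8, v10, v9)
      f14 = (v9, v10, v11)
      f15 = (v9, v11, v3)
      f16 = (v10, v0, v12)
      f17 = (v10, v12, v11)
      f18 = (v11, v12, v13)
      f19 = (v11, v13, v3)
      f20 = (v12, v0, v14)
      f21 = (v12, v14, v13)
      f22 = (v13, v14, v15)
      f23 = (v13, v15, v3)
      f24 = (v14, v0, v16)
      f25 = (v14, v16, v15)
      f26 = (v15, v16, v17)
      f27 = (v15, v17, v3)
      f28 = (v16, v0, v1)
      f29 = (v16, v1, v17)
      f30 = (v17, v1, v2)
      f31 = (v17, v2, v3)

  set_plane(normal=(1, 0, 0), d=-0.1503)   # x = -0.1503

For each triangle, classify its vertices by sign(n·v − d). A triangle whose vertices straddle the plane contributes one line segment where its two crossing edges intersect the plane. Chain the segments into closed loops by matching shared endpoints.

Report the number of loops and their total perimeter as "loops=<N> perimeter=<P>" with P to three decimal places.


Straddling triangles (12 of 32):
  (v6,v0,v8) [++-] → (-0.1503, 0.1503, -2.28728)–(-0.1503, 2.02484, -1.205)  len=2.1645
  (v6,v8,v7) [+-+] → (-0.1503, 2.02484, -1.205)–(-0.1503, 2.02484, 0.959558)  len=2.1646
  (v7,v8,v9) [+--] → (-0.1503, 2.02484, 0.959558)–(-0.1503, 2.02484, 1.205)  len=0.2454
  (v7,v9,v3) [+-+] → (-0.1503, 2.02484, 1.205)–(-0.1503, 0.1503, 2.28728)  len=2.1645
  (v8,v0,v10) [-+-] → (-0.1503, 0.1503, -2.28728)–(-0.1503, 0, -2.32322)  len=0.1545
  (v9,v11,v3) [--+] → (-0.1503, 0, 2.32322)–(-0.1503, 0.1503, 2.28728)  len=0.1545
  (v10,v0,v12) [-+-] → (-0.1503, 0, -2.32322)–(-0.1503, -0.1503, -2.28728)  len=0.1545
  (v11,v13,v3) [--+] → (-0.1503, -0.1503, 2.28728)–(-0.1503, 0, 2.32322)  len=0.1545
  (v12,v0,v14) [-++] → (-0.1503, -0.1503, -2.28728)–(-0.1503, -2.02484, -1.205)  len=2.1645
  (v12,v14,v13) [-+-] → (-0.1503, -2.02484, -1.205)–(-0.1503, -2.02484, -0.959558)  len=0.2454
  (v13,v14,v15) [-++] → (-0.1503, -2.02484, -0.959558)–(-0.1503, -2.02484, 1.205)  len=2.1646
  (v13,v15,v3) [-++] → (-0.1503, -2.02484, 1.205)–(-0.1503, -0.1503, 2.28728)  len=2.1645

Chained into 1 loop(s):
  loop 1: 12 segments, perimeter = 14.0963
Total perimeter = 14.096

loops=1 perimeter=14.096


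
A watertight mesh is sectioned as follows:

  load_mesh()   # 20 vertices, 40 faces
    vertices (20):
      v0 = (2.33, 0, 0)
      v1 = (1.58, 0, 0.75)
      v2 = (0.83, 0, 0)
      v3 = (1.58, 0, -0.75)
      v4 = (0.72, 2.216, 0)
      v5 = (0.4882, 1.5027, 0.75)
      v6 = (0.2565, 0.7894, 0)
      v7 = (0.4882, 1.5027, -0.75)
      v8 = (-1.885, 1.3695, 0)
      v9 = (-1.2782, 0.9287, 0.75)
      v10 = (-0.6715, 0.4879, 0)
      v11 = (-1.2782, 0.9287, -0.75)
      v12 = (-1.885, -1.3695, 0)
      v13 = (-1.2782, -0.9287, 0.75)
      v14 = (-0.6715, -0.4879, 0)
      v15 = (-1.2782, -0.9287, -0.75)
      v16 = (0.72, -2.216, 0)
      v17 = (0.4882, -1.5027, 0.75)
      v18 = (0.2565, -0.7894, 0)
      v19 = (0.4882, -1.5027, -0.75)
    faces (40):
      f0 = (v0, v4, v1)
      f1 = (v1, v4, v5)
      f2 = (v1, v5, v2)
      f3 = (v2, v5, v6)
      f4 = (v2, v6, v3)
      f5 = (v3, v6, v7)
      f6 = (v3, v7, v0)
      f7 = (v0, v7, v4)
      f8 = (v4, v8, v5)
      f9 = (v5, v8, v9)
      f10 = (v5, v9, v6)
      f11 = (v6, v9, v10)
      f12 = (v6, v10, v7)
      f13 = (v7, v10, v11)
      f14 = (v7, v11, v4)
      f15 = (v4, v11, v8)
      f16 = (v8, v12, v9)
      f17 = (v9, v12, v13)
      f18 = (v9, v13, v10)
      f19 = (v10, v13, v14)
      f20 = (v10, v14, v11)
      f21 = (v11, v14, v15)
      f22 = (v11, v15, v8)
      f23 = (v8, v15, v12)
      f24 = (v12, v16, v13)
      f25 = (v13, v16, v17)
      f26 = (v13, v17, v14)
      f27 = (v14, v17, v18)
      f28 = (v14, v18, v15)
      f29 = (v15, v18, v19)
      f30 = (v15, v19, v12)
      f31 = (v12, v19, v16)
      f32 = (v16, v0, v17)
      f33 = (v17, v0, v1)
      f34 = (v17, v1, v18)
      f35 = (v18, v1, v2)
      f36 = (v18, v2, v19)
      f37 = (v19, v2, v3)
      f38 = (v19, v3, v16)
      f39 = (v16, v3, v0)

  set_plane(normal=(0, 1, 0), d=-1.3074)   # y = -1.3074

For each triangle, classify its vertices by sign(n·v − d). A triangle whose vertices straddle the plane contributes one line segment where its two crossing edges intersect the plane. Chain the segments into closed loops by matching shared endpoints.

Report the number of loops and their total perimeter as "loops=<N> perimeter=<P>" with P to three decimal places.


Straddling triangles (16 of 40):
  (v8,v12,v9) [+-+] → (-1.885, -1.3074, 0)–(-1.8686, -1.3074, 0.0202659)  len=0.0261
  (v9,v12,v13) [+-+] → (-1.8686, -1.3074, 0.0202659)–(-1.79951, -1.3074, 0.10566)  len=0.1098
  (v8,v15,v12) [++-] → (-1.79951, -1.3074, -0.10566)–(-1.885, -1.3074, 0)  len=0.1359
  (v12,v16,v13) [--+] → (-0.690366, -1.3074, 0.529364)–(-1.79951, -1.3074, 0.10566)  len=1.1873
  (v13,v16,v17) [+--] → (-0.690366, -1.3074, 0.529364)–(-0.112807, -1.3074, 0.75)  len=0.6183
  (v13,v17,v14) [+-+] → (-0.112807, -1.3074, 0.75)–(0.265014, -1.3074, 0.605661)  len=0.4045
  (v14,v17,v18) [+-+] → (0.265014, -1.3074, 0.605661)–(0.424761, -1.3074, 0.544652)  len=0.1710
  (v15,v18,v19) [++-] → (0.424761, -1.3074, -0.544652)–(-0.112807, -1.3074, -0.75)  len=0.5755
  (v15,v19,v12) [+--] → (-0.112807, -1.3074, -0.75)–(-1.79951, -1.3074, -0.10566)  len=1.8056
  (v16,v0,v17) [-+-] → (1.38013, -1.3074, 0)–(0.727571, -1.3074, 0.652525)  len=0.9228
  (v17,v0,v1) [-++] → (0.727571, -1.3074, 0.652525)–(0.630097, -1.3074, 0.75)  len=0.1378
  (v17,v1,v18) [-++] → (0.630097, -1.3074, 0.75)–(0.424761, -1.3074, 0.544652)  len=0.2904
  (v18,v2,v19) [++-] → (0.532622, -1.3074, -0.652525)–(0.424761, -1.3074, -0.544652)  len=0.1525
  (v19,v2,v3) [-++] → (0.532622, -1.3074, -0.652525)–(0.630097, -1.3074, -0.75)  len=0.1378
  (v19,v3,v16) [-+-] → (0.630097, -1.3074, -0.75)–(1.07262, -1.3074, -0.307514)  len=0.6258
  (v16,v3,v0) [-++] → (1.07262, -1.3074, -0.307514)–(1.38013, -1.3074, 0)  len=0.4349

Chained into 1 loop(s):
  loop 1: 16 segments, perimeter = 7.7361
Total perimeter = 7.736

loops=1 perimeter=7.736


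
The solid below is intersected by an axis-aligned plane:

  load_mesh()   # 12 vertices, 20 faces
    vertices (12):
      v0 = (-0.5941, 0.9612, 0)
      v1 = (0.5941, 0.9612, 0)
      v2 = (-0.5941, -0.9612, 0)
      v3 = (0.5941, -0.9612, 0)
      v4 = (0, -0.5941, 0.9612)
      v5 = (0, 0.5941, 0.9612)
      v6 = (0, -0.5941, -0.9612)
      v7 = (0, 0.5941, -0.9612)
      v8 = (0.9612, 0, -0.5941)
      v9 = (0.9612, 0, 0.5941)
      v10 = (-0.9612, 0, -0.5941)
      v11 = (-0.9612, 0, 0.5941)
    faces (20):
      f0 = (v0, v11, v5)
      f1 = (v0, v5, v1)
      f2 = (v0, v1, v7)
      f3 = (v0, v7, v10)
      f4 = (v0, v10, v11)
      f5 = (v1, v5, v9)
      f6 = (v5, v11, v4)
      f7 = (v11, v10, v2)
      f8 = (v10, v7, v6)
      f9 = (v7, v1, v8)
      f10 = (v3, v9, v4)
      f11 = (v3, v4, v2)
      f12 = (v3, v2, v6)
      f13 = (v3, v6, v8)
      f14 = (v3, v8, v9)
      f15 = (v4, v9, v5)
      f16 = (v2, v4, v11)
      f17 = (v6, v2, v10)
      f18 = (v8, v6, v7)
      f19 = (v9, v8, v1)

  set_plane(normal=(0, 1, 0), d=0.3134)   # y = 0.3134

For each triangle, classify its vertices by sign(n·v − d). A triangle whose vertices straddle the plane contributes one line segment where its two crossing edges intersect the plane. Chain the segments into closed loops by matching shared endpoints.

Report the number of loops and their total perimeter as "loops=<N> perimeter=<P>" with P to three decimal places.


loops=1 perimeter=5.737

Straddling triangles (10 of 20):
  (v0,v11,v5) [+-+] → (-0.841507, 0.3134, 0.400393)–(-0.454147, 0.3134, 0.787753)  len=0.5478
  (v0,v7,v10) [++-] → (-0.454147, 0.3134, -0.787753)–(-0.841507, 0.3134, -0.400393)  len=0.5478
  (v0,v10,v11) [+--] → (-0.841507, 0.3134, -0.400393)–(-0.841507, 0.3134, 0.400393)  len=0.8008
  (v1,v5,v9) [++-] → (0.454147, 0.3134, 0.787753)–(0.841507, 0.3134, 0.400393)  len=0.5478
  (v5,v11,v4) [+--] → (-0.454147, 0.3134, 0.787753)–(0, 0.3134, 0.9612)  len=0.4861
  (v10,v7,v6) [-+-] → (-0.454147, 0.3134, -0.787753)–(0, 0.3134, -0.9612)  len=0.4861
  (v7,v1,v8) [++-] → (0.841507, 0.3134, -0.400393)–(0.454147, 0.3134, -0.787753)  len=0.5478
  (v4,v9,v5) [--+] → (0.454147, 0.3134, 0.787753)–(0, 0.3134, 0.9612)  len=0.4861
  (v8,v6,v7) [--+] → (0, 0.3134, -0.9612)–(0.454147, 0.3134, -0.787753)  len=0.4861
  (v9,v8,v1) [--+] → (0.841507, 0.3134, -0.400393)–(0.841507, 0.3134, 0.400393)  len=0.8008

Chained into 1 loop(s):
  loop 1: 10 segments, perimeter = 5.7374
Total perimeter = 5.737


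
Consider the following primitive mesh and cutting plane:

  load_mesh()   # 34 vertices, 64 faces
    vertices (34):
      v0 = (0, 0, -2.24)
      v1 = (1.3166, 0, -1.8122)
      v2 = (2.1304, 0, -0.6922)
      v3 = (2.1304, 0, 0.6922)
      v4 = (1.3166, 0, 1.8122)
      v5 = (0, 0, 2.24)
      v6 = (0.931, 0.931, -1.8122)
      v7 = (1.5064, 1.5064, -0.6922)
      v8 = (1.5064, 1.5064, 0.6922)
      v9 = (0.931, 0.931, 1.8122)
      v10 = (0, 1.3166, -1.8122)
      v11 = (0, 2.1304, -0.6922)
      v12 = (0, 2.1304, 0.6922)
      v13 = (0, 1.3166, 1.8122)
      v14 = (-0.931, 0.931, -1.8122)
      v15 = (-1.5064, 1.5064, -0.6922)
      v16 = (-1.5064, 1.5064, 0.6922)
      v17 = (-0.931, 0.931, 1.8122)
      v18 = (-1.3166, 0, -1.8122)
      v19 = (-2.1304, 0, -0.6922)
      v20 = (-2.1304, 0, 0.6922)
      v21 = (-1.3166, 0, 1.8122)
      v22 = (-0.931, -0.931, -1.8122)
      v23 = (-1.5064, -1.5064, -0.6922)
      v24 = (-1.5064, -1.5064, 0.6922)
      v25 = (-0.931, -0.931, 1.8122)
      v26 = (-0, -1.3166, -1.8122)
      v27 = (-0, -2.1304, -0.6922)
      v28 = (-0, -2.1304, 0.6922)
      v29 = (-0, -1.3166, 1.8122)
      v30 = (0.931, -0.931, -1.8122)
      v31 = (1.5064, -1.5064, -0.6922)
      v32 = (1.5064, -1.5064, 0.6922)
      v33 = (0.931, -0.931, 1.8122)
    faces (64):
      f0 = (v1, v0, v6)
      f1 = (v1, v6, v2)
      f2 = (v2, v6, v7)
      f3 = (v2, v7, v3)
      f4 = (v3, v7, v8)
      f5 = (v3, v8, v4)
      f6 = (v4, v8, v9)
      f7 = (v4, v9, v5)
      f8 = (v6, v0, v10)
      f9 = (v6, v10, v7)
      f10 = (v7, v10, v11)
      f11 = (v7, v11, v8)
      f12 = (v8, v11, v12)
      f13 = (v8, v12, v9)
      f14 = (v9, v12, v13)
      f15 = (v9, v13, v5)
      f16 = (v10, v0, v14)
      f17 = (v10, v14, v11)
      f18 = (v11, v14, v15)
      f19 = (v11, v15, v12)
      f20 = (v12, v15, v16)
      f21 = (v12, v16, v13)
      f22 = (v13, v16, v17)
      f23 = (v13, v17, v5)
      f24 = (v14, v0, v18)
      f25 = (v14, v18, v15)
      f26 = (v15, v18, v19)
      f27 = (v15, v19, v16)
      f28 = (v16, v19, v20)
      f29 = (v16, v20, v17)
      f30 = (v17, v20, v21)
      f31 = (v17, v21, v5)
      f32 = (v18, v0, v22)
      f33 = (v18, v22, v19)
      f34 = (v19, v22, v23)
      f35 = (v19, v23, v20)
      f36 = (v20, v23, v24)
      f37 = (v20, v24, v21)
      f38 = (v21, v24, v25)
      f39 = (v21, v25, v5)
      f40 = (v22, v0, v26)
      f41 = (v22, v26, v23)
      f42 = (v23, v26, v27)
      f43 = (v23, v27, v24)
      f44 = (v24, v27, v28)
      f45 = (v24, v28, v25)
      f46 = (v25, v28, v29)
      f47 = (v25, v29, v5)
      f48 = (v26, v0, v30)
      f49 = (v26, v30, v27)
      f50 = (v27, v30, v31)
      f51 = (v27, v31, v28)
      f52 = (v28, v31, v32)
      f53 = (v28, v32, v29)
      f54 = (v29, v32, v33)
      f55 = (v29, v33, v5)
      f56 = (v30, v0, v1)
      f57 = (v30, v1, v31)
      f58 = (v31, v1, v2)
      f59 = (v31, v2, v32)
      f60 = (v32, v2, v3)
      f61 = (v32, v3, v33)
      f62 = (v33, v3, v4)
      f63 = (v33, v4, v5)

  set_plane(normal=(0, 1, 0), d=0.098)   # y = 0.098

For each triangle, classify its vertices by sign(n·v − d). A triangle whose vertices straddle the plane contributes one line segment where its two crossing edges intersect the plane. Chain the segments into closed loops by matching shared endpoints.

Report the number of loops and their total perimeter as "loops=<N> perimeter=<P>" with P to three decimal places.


loops=1 perimeter=13.657

Straddling triangles (20 of 64):
  (v1,v0,v6) [--+] → (0.098, 0.098, -2.19497)–(1.27601, 0.098, -1.8122)  len=1.2386
  (v1,v6,v2) [-+-] → (1.27601, 0.098, -1.8122)–(2.00415, 0.098, -0.810095)  len=1.2387
  (v2,v6,v7) [-++] → (2.00415, 0.098, -0.810095)–(2.08981, 0.098, -0.6922)  len=0.1457
  (v2,v7,v3) [-+-] → (2.08981, 0.098, -0.6922)–(2.08981, 0.098, 0.602137)  len=1.2943
  (v3,v7,v8) [-++] → (2.08981, 0.098, 0.602137)–(2.08981, 0.098, 0.6922)  len=0.0901
  (v3,v8,v4) [-+-] → (2.08981, 0.098, 0.6922)–(1.32895, 0.098, 1.73934)  len=1.2944
  (v4,v8,v9) [-++] → (1.32895, 0.098, 1.73934)–(1.27601, 0.098, 1.8122)  len=0.0901
  (v4,v9,v5) [-+-] → (1.27601, 0.098, 1.8122)–(0.098, 0.098, 2.19497)  len=1.2386
  (v6,v0,v10) [+-+] → (0.098, 0.098, -2.19497)–(0, 0.098, -2.20816)  len=0.0989
  (v9,v13,v5) [++-] → (0, 0.098, 2.20816)–(0.098, 0.098, 2.19497)  len=0.0989
  (v10,v0,v14) [+-+] → (0, 0.098, -2.20816)–(-0.098, 0.098, -2.19497)  len=0.0989
  (v13,v17,v5) [++-] → (-0.098, 0.098, 2.19497)–(0, 0.098, 2.20816)  len=0.0989
  (v14,v0,v18) [+--] → (-0.098, 0.098, -2.19497)–(-1.27601, 0.098, -1.8122)  len=1.2386
  (v14,v18,v15) [+-+] → (-1.27601, 0.098, -1.8122)–(-1.32895, 0.098, -1.73934)  len=0.0901
  (v15,v18,v19) [+--] → (-1.32895, 0.098, -1.73934)–(-2.08981, 0.098, -0.6922)  len=1.2944
  (v15,v19,v16) [+-+] → (-2.08981, 0.098, -0.6922)–(-2.08981, 0.098, -0.602137)  len=0.0901
  (v16,v19,v20) [+--] → (-2.08981, 0.098, -0.602137)–(-2.08981, 0.098, 0.6922)  len=1.2943
  (v16,v20,v17) [+-+] → (-2.08981, 0.098, 0.6922)–(-2.00415, 0.098, 0.810095)  len=0.1457
  (v17,v20,v21) [+--] → (-2.00415, 0.098, 0.810095)–(-1.27601, 0.098, 1.8122)  len=1.2387
  (v17,v21,v5) [+--] → (-1.27601, 0.098, 1.8122)–(-0.098, 0.098, 2.19497)  len=1.2386

Chained into 1 loop(s):
  loop 1: 20 segments, perimeter = 13.6566
Total perimeter = 13.657


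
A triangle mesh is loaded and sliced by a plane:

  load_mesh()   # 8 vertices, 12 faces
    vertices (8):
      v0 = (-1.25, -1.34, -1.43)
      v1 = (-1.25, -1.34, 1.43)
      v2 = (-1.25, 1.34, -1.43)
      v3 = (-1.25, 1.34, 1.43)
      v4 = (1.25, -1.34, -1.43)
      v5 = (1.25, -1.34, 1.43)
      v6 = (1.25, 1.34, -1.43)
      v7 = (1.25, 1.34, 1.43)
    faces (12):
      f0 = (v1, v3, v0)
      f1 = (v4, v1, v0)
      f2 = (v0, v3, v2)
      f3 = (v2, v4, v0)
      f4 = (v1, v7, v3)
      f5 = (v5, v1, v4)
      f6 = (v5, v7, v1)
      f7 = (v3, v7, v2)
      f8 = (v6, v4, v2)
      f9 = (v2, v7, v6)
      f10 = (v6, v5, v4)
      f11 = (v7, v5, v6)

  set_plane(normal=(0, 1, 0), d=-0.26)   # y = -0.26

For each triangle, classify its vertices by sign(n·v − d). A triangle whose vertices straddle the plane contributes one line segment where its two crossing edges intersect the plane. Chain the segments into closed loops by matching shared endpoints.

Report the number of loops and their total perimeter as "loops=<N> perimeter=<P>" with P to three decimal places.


Straddling triangles (8 of 12):
  (v1,v3,v0) [-+-] → (-1.25, -0.26, 1.43)–(-1.25, -0.26, -0.277463)  len=1.7075
  (v0,v3,v2) [-++] → (-1.25, -0.26, -0.277463)–(-1.25, -0.26, -1.43)  len=1.1525
  (v2,v4,v0) [+--] → (0.242537, -0.26, -1.43)–(-1.25, -0.26, -1.43)  len=1.4925
  (v1,v7,v3) [-++] → (-0.242537, -0.26, 1.43)–(-1.25, -0.26, 1.43)  len=1.0075
  (v5,v7,v1) [-+-] → (1.25, -0.26, 1.43)–(-0.242537, -0.26, 1.43)  len=1.4925
  (v6,v4,v2) [+-+] → (1.25, -0.26, -1.43)–(0.242537, -0.26, -1.43)  len=1.0075
  (v6,v5,v4) [+--] → (1.25, -0.26, 0.277463)–(1.25, -0.26, -1.43)  len=1.7075
  (v7,v5,v6) [+-+] → (1.25, -0.26, 1.43)–(1.25, -0.26, 0.277463)  len=1.1525

Chained into 1 loop(s):
  loop 1: 8 segments, perimeter = 10.7200
Total perimeter = 10.720

loops=1 perimeter=10.720


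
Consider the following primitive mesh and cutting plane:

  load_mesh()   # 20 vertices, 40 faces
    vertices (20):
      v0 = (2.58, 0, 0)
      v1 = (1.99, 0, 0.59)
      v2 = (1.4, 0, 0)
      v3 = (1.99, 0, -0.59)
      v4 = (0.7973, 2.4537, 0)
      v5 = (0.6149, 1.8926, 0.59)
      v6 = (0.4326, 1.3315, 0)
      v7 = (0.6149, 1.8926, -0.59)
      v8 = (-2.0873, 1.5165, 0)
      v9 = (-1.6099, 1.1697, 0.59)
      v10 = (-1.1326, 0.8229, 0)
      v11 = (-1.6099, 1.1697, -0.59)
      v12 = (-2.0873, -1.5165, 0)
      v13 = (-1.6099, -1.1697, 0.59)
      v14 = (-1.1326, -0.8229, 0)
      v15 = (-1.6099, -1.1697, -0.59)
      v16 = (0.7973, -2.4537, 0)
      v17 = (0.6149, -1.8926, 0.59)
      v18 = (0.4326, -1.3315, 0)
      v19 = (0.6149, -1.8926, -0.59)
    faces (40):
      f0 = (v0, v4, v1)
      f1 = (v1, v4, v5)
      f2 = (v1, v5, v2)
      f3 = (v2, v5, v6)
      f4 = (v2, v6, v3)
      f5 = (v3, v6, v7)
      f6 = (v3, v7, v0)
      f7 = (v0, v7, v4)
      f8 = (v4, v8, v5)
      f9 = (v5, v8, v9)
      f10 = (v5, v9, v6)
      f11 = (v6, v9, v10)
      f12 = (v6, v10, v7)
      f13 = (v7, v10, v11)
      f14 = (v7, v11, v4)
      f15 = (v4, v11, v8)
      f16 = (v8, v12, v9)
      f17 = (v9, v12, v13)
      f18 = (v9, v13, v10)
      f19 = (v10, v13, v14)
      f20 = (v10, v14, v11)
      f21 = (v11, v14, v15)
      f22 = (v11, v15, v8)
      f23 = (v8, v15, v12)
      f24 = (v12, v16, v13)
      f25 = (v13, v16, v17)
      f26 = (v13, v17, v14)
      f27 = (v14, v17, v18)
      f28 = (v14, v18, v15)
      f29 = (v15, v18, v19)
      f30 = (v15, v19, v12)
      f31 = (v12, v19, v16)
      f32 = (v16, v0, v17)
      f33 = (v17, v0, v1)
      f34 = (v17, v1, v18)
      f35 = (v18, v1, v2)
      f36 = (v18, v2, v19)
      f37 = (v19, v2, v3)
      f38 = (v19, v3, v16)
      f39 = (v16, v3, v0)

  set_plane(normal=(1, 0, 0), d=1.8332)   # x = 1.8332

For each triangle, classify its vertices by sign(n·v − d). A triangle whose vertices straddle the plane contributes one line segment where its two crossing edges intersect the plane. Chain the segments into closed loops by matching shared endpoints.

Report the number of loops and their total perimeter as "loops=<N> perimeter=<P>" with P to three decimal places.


Straddling triangles (14 of 40):
  (v0,v4,v1) [+-+] → (1.8332, 1.02789, 0)–(1.8332, 0.322579, 0.512435)  len=0.8718
  (v1,v4,v5) [+--] → (1.8332, 0.322579, 0.512435)–(1.8332, 0.21581, 0.59)  len=0.1320
  (v1,v5,v2) [+--] → (1.8332, 0.21581, 0.59)–(1.8332, 0, 0.4332)  len=0.2668
  (v2,v6,v3) [--+] → (1.8332, 0.134056, -0.530598)–(1.8332, 0, -0.4332)  len=0.1657
  (v3,v6,v7) [+--] → (1.8332, 0.134056, -0.530598)–(1.8332, 0.21581, -0.59)  len=0.1011
  (v3,v7,v0) [+-+] → (1.8332, 0.21581, -0.59)–(1.8332, 0.719248, -0.224219)  len=0.6223
  (v0,v7,v4) [+--] → (1.8332, 0.719248, -0.224219)–(1.8332, 1.02789, 0)  len=0.3815
  (v16,v0,v17) [-+-] → (1.8332, -1.02789, 0)–(1.8332, -0.719248, 0.224219)  len=0.3815
  (v17,v0,v1) [-++] → (1.8332, -0.719248, 0.224219)–(1.8332, -0.21581, 0.59)  len=0.6223
  (v17,v1,v18) [-+-] → (1.8332, -0.21581, 0.59)–(1.8332, -0.134056, 0.530598)  len=0.1011
  (v18,v1,v2) [-+-] → (1.8332, -0.134056, 0.530598)–(1.8332, 0, 0.4332)  len=0.1657
  (v19,v2,v3) [--+] → (1.8332, 0, -0.4332)–(1.8332, -0.21581, -0.59)  len=0.2668
  (v19,v3,v16) [-+-] → (1.8332, -0.21581, -0.59)–(1.8332, -0.322579, -0.512435)  len=0.1320
  (v16,v3,v0) [-++] → (1.8332, -0.322579, -0.512435)–(1.8332, -1.02789, 0)  len=0.8718

Chained into 1 loop(s):
  loop 1: 14 segments, perimeter = 5.0822
Total perimeter = 5.082

loops=1 perimeter=5.082


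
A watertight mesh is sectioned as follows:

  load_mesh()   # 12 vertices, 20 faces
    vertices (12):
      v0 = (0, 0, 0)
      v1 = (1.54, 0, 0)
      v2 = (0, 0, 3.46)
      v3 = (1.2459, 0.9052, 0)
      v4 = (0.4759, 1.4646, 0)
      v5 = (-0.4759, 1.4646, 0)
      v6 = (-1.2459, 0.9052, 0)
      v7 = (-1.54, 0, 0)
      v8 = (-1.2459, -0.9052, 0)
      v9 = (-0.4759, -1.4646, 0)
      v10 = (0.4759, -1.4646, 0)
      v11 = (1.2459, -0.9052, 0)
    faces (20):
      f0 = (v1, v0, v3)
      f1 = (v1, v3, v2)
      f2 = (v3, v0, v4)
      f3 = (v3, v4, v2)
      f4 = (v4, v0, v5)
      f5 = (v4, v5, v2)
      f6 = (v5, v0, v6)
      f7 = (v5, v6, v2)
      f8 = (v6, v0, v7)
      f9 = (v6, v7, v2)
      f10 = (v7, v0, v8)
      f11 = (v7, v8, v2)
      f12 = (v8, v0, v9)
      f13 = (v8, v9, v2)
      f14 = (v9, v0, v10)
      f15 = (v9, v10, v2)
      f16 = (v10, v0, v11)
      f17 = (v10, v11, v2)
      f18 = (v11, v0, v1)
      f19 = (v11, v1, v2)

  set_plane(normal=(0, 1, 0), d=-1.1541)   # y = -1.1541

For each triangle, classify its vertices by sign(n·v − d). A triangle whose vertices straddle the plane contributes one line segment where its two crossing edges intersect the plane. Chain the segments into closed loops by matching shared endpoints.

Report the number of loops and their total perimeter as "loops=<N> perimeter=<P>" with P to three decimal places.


loops=1 perimeter=4.365

Straddling triangles (6 of 20):
  (v8,v0,v9) [++-] → (-0.375008, -1.1541, 0)–(-0.903295, -1.1541, 0)  len=0.5283
  (v8,v9,v2) [+-+] → (-0.903295, -1.1541, 0)–(-0.375008, -1.1541, 0.733531)  len=0.9040
  (v9,v0,v10) [-+-] → (-0.375008, -1.1541, 0)–(0.375008, -1.1541, 0)  len=0.7500
  (v9,v10,v2) [--+] → (0.375008, -1.1541, 0.733531)–(-0.375008, -1.1541, 0.733531)  len=0.7500
  (v10,v0,v11) [-++] → (0.375008, -1.1541, 0)–(0.903295, -1.1541, 0)  len=0.5283
  (v10,v11,v2) [-++] → (0.903295, -1.1541, 0)–(0.375008, -1.1541, 0.733531)  len=0.9040

Chained into 1 loop(s):
  loop 1: 6 segments, perimeter = 4.3645
Total perimeter = 4.365


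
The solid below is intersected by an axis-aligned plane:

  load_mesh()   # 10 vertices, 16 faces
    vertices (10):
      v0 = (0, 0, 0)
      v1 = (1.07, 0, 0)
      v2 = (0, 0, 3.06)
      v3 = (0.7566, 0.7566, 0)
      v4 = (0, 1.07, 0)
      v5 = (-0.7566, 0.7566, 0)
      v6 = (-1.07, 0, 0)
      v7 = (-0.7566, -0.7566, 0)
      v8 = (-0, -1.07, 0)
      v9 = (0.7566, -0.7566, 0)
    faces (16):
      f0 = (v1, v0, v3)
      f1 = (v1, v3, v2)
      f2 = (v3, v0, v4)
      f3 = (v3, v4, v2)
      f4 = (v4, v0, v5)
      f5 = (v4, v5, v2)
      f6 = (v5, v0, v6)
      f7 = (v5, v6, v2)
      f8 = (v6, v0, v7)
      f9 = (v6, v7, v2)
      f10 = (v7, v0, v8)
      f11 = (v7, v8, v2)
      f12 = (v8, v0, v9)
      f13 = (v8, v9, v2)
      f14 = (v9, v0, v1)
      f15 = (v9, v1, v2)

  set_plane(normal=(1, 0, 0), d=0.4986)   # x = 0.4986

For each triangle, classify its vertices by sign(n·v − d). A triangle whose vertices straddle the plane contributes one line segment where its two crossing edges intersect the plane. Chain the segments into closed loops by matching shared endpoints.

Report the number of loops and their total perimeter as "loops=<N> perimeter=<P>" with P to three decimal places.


loops=1 perimeter=5.484

Straddling triangles (8 of 16):
  (v1,v0,v3) [+-+] → (0.4986, 0, 0)–(0.4986, 0.4986, 0)  len=0.4986
  (v1,v3,v2) [++-] → (0.4986, 0.4986, 1.04346)–(0.4986, 0, 1.6341)  len=0.7730
  (v3,v0,v4) [+--] → (0.4986, 0.4986, 0)–(0.4986, 0.863469, 0)  len=0.3649
  (v3,v4,v2) [+--] → (0.4986, 0.863469, 0)–(0.4986, 0.4986, 1.04346)  len=1.1054
  (v8,v0,v9) [--+] → (0.4986, -0.4986, 0)–(0.4986, -0.863469, 0)  len=0.3649
  (v8,v9,v2) [-+-] → (0.4986, -0.863469, 0)–(0.4986, -0.4986, 1.04346)  len=1.1054
  (v9,v0,v1) [+-+] → (0.4986, -0.4986, 0)–(0.4986, 0, 0)  len=0.4986
  (v9,v1,v2) [++-] → (0.4986, 0, 1.6341)–(0.4986, -0.4986, 1.04346)  len=0.7730

Chained into 1 loop(s):
  loop 1: 8 segments, perimeter = 5.4837
Total perimeter = 5.484


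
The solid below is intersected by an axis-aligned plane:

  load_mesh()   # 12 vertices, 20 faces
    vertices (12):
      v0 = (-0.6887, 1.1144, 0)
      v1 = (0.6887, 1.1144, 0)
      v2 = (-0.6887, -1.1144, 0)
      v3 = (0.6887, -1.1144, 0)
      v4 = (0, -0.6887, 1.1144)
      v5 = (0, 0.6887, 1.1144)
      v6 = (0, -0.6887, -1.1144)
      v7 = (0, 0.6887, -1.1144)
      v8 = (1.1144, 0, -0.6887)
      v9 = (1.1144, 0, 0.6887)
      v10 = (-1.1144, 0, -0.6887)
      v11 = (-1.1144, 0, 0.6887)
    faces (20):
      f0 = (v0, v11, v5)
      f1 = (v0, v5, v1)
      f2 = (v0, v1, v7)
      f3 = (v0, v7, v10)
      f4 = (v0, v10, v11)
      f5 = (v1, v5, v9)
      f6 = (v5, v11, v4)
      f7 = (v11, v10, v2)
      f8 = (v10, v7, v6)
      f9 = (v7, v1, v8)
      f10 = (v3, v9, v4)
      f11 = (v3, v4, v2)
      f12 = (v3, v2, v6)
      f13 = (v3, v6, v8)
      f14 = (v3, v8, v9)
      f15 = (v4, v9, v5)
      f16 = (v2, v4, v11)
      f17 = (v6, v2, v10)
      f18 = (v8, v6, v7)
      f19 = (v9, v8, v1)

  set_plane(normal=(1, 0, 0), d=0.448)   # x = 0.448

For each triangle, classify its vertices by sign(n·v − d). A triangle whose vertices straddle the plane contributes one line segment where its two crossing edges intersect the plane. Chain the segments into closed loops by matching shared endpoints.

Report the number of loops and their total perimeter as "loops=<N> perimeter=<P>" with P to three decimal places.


Straddling triangles (10 of 20):
  (v0,v5,v1) [--+] → (0.448, 0.965618, 0.389482)–(0.448, 1.1144, 0)  len=0.4169
  (v0,v1,v7) [-+-] → (0.448, 1.1144, 0)–(0.448, 0.965618, -0.389482)  len=0.4169
  (v1,v5,v9) [+-+] → (0.448, 0.965618, 0.389482)–(0.448, 0.411836, 0.943264)  len=0.7832
  (v7,v1,v8) [-++] → (0.448, 0.965618, -0.389482)–(0.448, 0.411836, -0.943264)  len=0.7832
  (v3,v9,v4) [++-] → (0.448, -0.411836, 0.943264)–(0.448, -0.965618, 0.389482)  len=0.7832
  (v3,v4,v2) [+--] → (0.448, -0.965618, 0.389482)–(0.448, -1.1144, 0)  len=0.4169
  (v3,v2,v6) [+--] → (0.448, -1.1144, 0)–(0.448, -0.965618, -0.389482)  len=0.4169
  (v3,v6,v8) [+-+] → (0.448, -0.965618, -0.389482)–(0.448, -0.411836, -0.943264)  len=0.7832
  (v4,v9,v5) [-+-] → (0.448, -0.411836, 0.943264)–(0.448, 0.411836, 0.943264)  len=0.8237
  (v8,v6,v7) [+--] → (0.448, -0.411836, -0.943264)–(0.448, 0.411836, -0.943264)  len=0.8237

Chained into 1 loop(s):
  loop 1: 10 segments, perimeter = 6.4477
Total perimeter = 6.448

loops=1 perimeter=6.448
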